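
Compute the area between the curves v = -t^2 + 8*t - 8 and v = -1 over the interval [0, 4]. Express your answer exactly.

The difference (-t^2 + 8*t - 8) - (-1) = -t^2 + 8*t - 7 changes sign at t = 1 inside [0, 4], so split the integral there.
∫[0,1] (-t^2 + 8*t - 7) dt = -10/3; the area of that piece is 10/3.
∫[1,4] (-t^2 + 8*t - 7) dt = 18.
Total area = 10/3 + 18 = 64/3.

64/3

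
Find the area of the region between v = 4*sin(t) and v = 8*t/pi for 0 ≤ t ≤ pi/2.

On [0, pi/2], (4*sin(t)) - (8*t/pi) = -8*t/pi + 4*sin(t) is ≥ 0 throughout, so the area is a single integral of |-8*t/pi + 4*sin(t)|.
∫[0,pi/2] (-8*t/pi + 4*sin(t)) dt = 4 - pi.

4 - pi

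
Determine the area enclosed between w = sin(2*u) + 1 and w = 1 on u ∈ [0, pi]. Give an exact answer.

The difference (sin(2*u) + 1) - (1) = sin(2*u) changes sign at u = pi/2 inside [0, pi], so split the integral there.
∫[0,pi/2] (sin(2*u)) du = 1.
∫[pi/2,pi] (sin(2*u)) du = -1; the area of that piece is 1.
Total area = 1 + 1 = 2.

2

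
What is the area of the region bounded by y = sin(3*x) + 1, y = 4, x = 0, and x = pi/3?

On [0, pi/3], (sin(3*x) + 1) - (4) = sin(3*x) - 3 is ≤ 0 throughout, so the area is a single integral of |sin(3*x) - 3|.
∫[0,pi/3] (sin(3*x) - 3) dx = 2/3 - pi; the area of that piece is -2/3 + pi.

-2/3 + pi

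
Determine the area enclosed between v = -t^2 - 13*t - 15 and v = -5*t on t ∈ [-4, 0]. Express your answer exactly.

56/3

The difference (-t^2 - 13*t - 15) - (-5*t) = -t^2 - 8*t - 15 changes sign at t = -3 inside [-4, 0], so split the integral there.
∫[-4,-3] (-t^2 - 8*t - 15) dt = 2/3.
∫[-3,0] (-t^2 - 8*t - 15) dt = -18; the area of that piece is 18.
Total area = 2/3 + 18 = 56/3.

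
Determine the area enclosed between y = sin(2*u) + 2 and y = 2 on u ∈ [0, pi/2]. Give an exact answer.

1

On [0, pi/2], (sin(2*u) + 2) - (2) = sin(2*u) is ≥ 0 throughout, so the area is a single integral of |sin(2*u)|.
∫[0,pi/2] (sin(2*u)) du = 1.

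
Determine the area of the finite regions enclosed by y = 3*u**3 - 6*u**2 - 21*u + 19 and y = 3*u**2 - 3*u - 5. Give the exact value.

243/2

Set the curves equal: 3*u**3 - 6*u**2 - 21*u + 19 = 3*u**2 - 3*u - 5, so 3*u**3 - 9*u**2 - 18*u + 24 = 0, which factors as 3*(u - 4)*(u - 1)*(u + 2) = 0. The curves meet at u = -2, 1, 4.
On [-2, 1], y = 3*u**3 - 6*u**2 - 21*u + 19 is on top; that piece has area ∫[-2,1] (3*u**3 - 9*u**2 - 18*u + 24) du = 243/4.
On [1, 4], y = 3*u**2 - 3*u - 5 is on top; that piece has area ∫[1,4] (-(3*u**3 - 9*u**2 - 18*u + 24)) du = 243/4.
Total enclosed area = 243/4 + 243/4 = 243/2.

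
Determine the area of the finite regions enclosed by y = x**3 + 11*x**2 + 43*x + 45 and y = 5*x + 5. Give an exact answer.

Set the curves equal: x**3 + 11*x**2 + 43*x + 45 = 5*x + 5, so x**3 + 11*x**2 + 38*x + 40 = 0, which factors as (x + 2)*(x + 4)*(x + 5) = 0. The curves meet at x = -5, -4, -2.
On [-5, -4], y = x**3 + 11*x**2 + 43*x + 45 is on top; that piece has area ∫[-5,-4] (x**3 + 11*x**2 + 38*x + 40) dx = 5/12.
On [-4, -2], y = 5*x + 5 is on top; that piece has area ∫[-4,-2] (-(x**3 + 11*x**2 + 38*x + 40)) dx = 8/3.
Total enclosed area = 5/12 + 8/3 = 37/12.

37/12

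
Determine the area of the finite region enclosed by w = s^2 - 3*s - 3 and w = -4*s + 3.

125/6

Set the curves equal: s^2 - 3*s - 3 = -4*s + 3, so s^2 + s - 6 = 0, which factors as (s - 2)*(s + 3) = 0. The curves meet at s = -3, 2.
On [-3, 2], w = -4*s + 3 is on top; that piece has area ∫[-3,2] (-(s^2 + s - 6)) ds = 125/6.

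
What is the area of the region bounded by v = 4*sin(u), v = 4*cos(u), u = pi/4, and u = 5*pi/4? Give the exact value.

8*sqrt(2)

On [pi/4, 5*pi/4], (4*sin(u)) - (4*cos(u)) = 4*sin(u) - 4*cos(u) is ≥ 0 throughout, so the area is a single integral of |4*sin(u) - 4*cos(u)|.
∫[pi/4,5*pi/4] (4*sin(u) - 4*cos(u)) du = 8*sqrt(2).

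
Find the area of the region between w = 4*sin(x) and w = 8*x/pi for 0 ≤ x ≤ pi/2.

On [0, pi/2], (4*sin(x)) - (8*x/pi) = -8*x/pi + 4*sin(x) is ≥ 0 throughout, so the area is a single integral of |-8*x/pi + 4*sin(x)|.
∫[0,pi/2] (-8*x/pi + 4*sin(x)) dx = 4 - pi.

4 - pi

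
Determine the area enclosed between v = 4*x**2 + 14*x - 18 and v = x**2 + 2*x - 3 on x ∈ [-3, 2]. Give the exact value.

The difference (4*x**2 + 14*x - 18) - (x**2 + 2*x - 3) = 3*x**2 + 12*x - 15 changes sign at x = 1 inside [-3, 2], so split the integral there.
∫[-3,1] (3*x**2 + 12*x - 15) dx = -80; the area of that piece is 80.
∫[1,2] (3*x**2 + 12*x - 15) dx = 10.
Total area = 80 + 10 = 90.

90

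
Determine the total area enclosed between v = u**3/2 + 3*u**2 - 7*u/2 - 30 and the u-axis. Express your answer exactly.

517/4

The curve meets the u-axis where u**3/2 + 3*u**2 - 7*u/2 - 30 = 0, i.e. (u - 3)*(u + 4)*(u + 5)/2 = 0, at u = -5, -4, 3.
On [-5, -4] the curve lies above the axis; ∫[-5,-4] (u**3/2 + 3*u**2 - 7*u/2 - 30) du = 5/8, giving area 5/8.
On [-4, 3] the curve lies below the axis; ∫[-4,3] (u**3/2 + 3*u**2 - 7*u/2 - 30) du = -1029/8, giving area 1029/8.
Total area = 5/8 + 1029/8 = 517/4.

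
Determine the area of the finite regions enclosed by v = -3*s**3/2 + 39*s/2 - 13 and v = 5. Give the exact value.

1221/8

Set the curves equal: -3*s**3/2 + 39*s/2 - 13 = 5, so -3*s**3/2 + 39*s/2 - 18 = 0, which factors as -3*(s - 3)*(s - 1)*(s + 4)/2 = 0. The curves meet at s = -4, 1, 3.
On [-4, 1], v = 5 is on top; that piece has area ∫[-4,1] (-(-3*s**3/2 + 39*s/2 - 18)) ds = 1125/8.
On [1, 3], v = -3*s**3/2 + 39*s/2 - 13 is on top; that piece has area ∫[1,3] (-3*s**3/2 + 39*s/2 - 18) ds = 12.
Total enclosed area = 1125/8 + 12 = 1221/8.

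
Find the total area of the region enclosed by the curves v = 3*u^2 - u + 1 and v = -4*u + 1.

Set the curves equal: 3*u^2 - u + 1 = -4*u + 1, so 3*u^2 + 3*u = 0, which factors as 3*u*(u + 1) = 0. The curves meet at u = -1, 0.
On [-1, 0], v = -4*u + 1 is on top; that piece has area ∫[-1,0] (-(3*u^2 + 3*u)) du = 1/2.

1/2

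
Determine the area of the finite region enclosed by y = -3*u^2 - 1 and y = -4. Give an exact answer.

Set the curves equal: -3*u^2 - 1 = -4, so -3*u^2 + 3 = 0, which factors as -3*(u - 1)*(u + 1) = 0. The curves meet at u = -1, 1.
On [-1, 1], y = -3*u^2 - 1 is on top; that piece has area ∫[-1,1] (-3*u^2 + 3) du = 4.

4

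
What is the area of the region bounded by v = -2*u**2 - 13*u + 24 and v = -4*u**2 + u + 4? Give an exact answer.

Set the curves equal: -2*u**2 - 13*u + 24 = -4*u**2 + u + 4, so 2*u**2 - 14*u + 20 = 0, which factors as 2*(u - 5)*(u - 2) = 0. The curves meet at u = 2, 5.
On [2, 5], v = -4*u**2 + u + 4 is on top; that piece has area ∫[2,5] (-(2*u**2 - 14*u + 20)) du = 9.

9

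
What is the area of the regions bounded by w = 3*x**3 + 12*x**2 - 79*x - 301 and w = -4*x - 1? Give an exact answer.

Set the curves equal: 3*x**3 + 12*x**2 - 79*x - 301 = -4*x - 1, so 3*x**3 + 12*x**2 - 75*x - 300 = 0, which factors as 3*(x - 5)*(x + 4)*(x + 5) = 0. The curves meet at x = -5, -4, 5.
On [-5, -4], w = 3*x**3 + 12*x**2 - 79*x - 301 is on top; that piece has area ∫[-5,-4] (3*x**3 + 12*x**2 - 75*x - 300) dx = 19/4.
On [-4, 5], w = -4*x - 1 is on top; that piece has area ∫[-4,5] (-(3*x**3 + 12*x**2 - 75*x - 300)) dx = 8019/4.
Total enclosed area = 19/4 + 8019/4 = 4019/2.

4019/2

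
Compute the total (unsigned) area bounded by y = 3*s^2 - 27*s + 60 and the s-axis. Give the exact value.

The curve meets the s-axis where 3*s^2 - 27*s + 60 = 0, i.e. 3*(s - 5)*(s - 4) = 0, at s = 4, 5.
On [4, 5] the curve lies below the axis; ∫[4,5] (3*s^2 - 27*s + 60) ds = -1/2, giving area 1/2.

1/2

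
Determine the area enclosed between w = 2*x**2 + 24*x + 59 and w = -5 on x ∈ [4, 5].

On [4, 5], (2*x**2 + 24*x + 59) - (-5) = 2*x**2 + 24*x + 64 is ≥ 0 throughout, so the area is a single integral of |2*x**2 + 24*x + 64|.
∫[4,5] (2*x**2 + 24*x + 64) dx = 638/3.

638/3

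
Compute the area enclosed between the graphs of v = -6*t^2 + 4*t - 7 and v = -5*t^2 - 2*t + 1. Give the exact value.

4/3

Set the curves equal: -6*t^2 + 4*t - 7 = -5*t^2 - 2*t + 1, so -t^2 + 6*t - 8 = 0, which factors as -(t - 4)*(t - 2) = 0. The curves meet at t = 2, 4.
On [2, 4], v = -6*t^2 + 4*t - 7 is on top; that piece has area ∫[2,4] (-t^2 + 6*t - 8) dt = 4/3.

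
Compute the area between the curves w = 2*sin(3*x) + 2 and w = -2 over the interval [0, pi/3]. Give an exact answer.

4/3 + 4*pi/3

On [0, pi/3], (2*sin(3*x) + 2) - (-2) = 2*sin(3*x) + 4 is ≥ 0 throughout, so the area is a single integral of |2*sin(3*x) + 4|.
∫[0,pi/3] (2*sin(3*x) + 4) dx = 4/3 + 4*pi/3.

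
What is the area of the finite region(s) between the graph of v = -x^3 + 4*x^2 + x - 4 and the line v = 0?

253/12

The curve meets the x-axis where -x^3 + 4*x^2 + x - 4 = 0, i.e. -(x - 4)*(x - 1)*(x + 1) = 0, at x = -1, 1, 4.
On [-1, 1] the curve lies below the axis; ∫[-1,1] (-x^3 + 4*x^2 + x - 4) dx = -16/3, giving area 16/3.
On [1, 4] the curve lies above the axis; ∫[1,4] (-x^3 + 4*x^2 + x - 4) dx = 63/4, giving area 63/4.
Total area = 16/3 + 63/4 = 253/12.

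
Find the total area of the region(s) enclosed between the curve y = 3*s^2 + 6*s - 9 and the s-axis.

The curve meets the s-axis where 3*s^2 + 6*s - 9 = 0, i.e. 3*(s - 1)*(s + 3) = 0, at s = -3, 1.
On [-3, 1] the curve lies below the axis; ∫[-3,1] (3*s^2 + 6*s - 9) ds = -32, giving area 32.

32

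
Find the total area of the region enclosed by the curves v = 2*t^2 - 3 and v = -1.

Set the curves equal: 2*t^2 - 3 = -1, so 2*t^2 - 2 = 0, which factors as 2*(t - 1)*(t + 1) = 0. The curves meet at t = -1, 1.
On [-1, 1], v = -1 is on top; that piece has area ∫[-1,1] (-(2*t^2 - 2)) dt = 8/3.

8/3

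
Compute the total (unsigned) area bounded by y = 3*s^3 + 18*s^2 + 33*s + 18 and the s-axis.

The curve meets the s-axis where 3*s^3 + 18*s^2 + 33*s + 18 = 0, i.e. 3*(s + 1)*(s + 2)*(s + 3) = 0, at s = -3, -2, -1.
On [-3, -2] the curve lies above the axis; ∫[-3,-2] (3*s^3 + 18*s^2 + 33*s + 18) ds = 3/4, giving area 3/4.
On [-2, -1] the curve lies below the axis; ∫[-2,-1] (3*s^3 + 18*s^2 + 33*s + 18) ds = -3/4, giving area 3/4.
Total area = 3/4 + 3/4 = 3/2.

3/2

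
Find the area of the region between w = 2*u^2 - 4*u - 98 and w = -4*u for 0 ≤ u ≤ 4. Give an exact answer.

1048/3

On [0, 4], (2*u^2 - 4*u - 98) - (-4*u) = 2*u^2 - 98 is ≤ 0 throughout, so the area is a single integral of |2*u^2 - 98|.
∫[0,4] (2*u^2 - 98) du = -1048/3; the area of that piece is 1048/3.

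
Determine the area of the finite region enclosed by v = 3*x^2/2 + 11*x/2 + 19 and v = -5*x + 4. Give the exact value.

Set the curves equal: 3*x^2/2 + 11*x/2 + 19 = -5*x + 4, so 3*x^2/2 + 21*x/2 + 15 = 0, which factors as 3*(x + 2)*(x + 5)/2 = 0. The curves meet at x = -5, -2.
On [-5, -2], v = -5*x + 4 is on top; that piece has area ∫[-5,-2] (-(3*x^2/2 + 21*x/2 + 15)) dx = 27/4.

27/4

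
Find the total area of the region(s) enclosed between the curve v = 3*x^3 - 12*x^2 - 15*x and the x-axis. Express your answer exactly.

The curve meets the x-axis where 3*x^3 - 12*x^2 - 15*x = 0, i.e. 3*x*(x - 5)*(x + 1) = 0, at x = -1, 0, 5.
On [-1, 0] the curve lies above the axis; ∫[-1,0] (3*x^3 - 12*x^2 - 15*x) dx = 11/4, giving area 11/4.
On [0, 5] the curve lies below the axis; ∫[0,5] (3*x^3 - 12*x^2 - 15*x) dx = -875/4, giving area 875/4.
Total area = 11/4 + 875/4 = 443/2.

443/2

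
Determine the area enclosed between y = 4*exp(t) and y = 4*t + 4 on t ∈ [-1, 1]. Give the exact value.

-8 - 4*exp(-1) + 4*exp(1)

On [-1, 1], (4*exp(t)) - (4*t + 4) = -4*t + 4*exp(t) - 4 is ≥ 0 throughout, so the area is a single integral of |-4*t + 4*exp(t) - 4|.
∫[-1,1] (-4*t + 4*exp(t) - 4) dt = -8 - 4*exp(-1) + 4*exp(1).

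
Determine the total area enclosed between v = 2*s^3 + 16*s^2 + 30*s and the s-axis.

253/6

The curve meets the s-axis where 2*s^3 + 16*s^2 + 30*s = 0, i.e. 2*s*(s + 3)*(s + 5) = 0, at s = -5, -3, 0.
On [-5, -3] the curve lies above the axis; ∫[-5,-3] (2*s^3 + 16*s^2 + 30*s) ds = 32/3, giving area 32/3.
On [-3, 0] the curve lies below the axis; ∫[-3,0] (2*s^3 + 16*s^2 + 30*s) ds = -63/2, giving area 63/2.
Total area = 32/3 + 63/2 = 253/6.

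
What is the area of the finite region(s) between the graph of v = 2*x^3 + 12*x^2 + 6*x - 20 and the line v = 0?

The curve meets the x-axis where 2*x^3 + 12*x^2 + 6*x - 20 = 0, i.e. 2*(x - 1)*(x + 2)*(x + 5) = 0, at x = -5, -2, 1.
On [-5, -2] the curve lies above the axis; ∫[-5,-2] (2*x^3 + 12*x^2 + 6*x - 20) dx = 81/2, giving area 81/2.
On [-2, 1] the curve lies below the axis; ∫[-2,1] (2*x^3 + 12*x^2 + 6*x - 20) dx = -81/2, giving area 81/2.
Total area = 81/2 + 81/2 = 81.

81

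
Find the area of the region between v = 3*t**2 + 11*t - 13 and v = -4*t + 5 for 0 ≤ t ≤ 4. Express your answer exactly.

131

The difference (3*t**2 + 11*t - 13) - (-4*t + 5) = 3*t**2 + 15*t - 18 changes sign at t = 1 inside [0, 4], so split the integral there.
∫[0,1] (3*t**2 + 15*t - 18) dt = -19/2; the area of that piece is 19/2.
∫[1,4] (3*t**2 + 15*t - 18) dt = 243/2.
Total area = 19/2 + 243/2 = 131.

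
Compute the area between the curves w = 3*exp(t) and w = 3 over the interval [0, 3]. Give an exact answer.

-12 + 3*exp(3)

On [0, 3], (3*exp(t)) - (3) = 3*exp(t) - 3 is ≥ 0 throughout, so the area is a single integral of |3*exp(t) - 3|.
∫[0,3] (3*exp(t) - 3) dt = -12 + 3*exp(3).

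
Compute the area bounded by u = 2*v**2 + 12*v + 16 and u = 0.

8/3

Both boundary curves give u as a function of v, so integrate with respect to v. Setting them equal: 2*v**2 + 12*v + 16 = 0, i.e. 2*(v + 2)*(v + 4) = 0, so they meet at v = -4, -2.
For v in [-4, -2], u = 2*v**2 + 12*v + 16 is on the left; area = ∫[-4,-2] (-(2*v**2 + 12*v + 16)) dv = 8/3.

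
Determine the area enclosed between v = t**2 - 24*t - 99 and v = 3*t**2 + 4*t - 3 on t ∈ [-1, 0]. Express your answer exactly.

On [-1, 0], (t**2 - 24*t - 99) - (3*t**2 + 4*t - 3) = -2*t**2 - 28*t - 96 is ≤ 0 throughout, so the area is a single integral of |-2*t**2 - 28*t - 96|.
∫[-1,0] (-2*t**2 - 28*t - 96) dt = -248/3; the area of that piece is 248/3.

248/3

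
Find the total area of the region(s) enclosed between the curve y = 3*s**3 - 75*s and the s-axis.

The curve meets the s-axis where 3*s**3 - 75*s = 0, i.e. 3*s*(s - 5)*(s + 5) = 0, at s = -5, 0, 5.
On [-5, 0] the curve lies above the axis; ∫[-5,0] (3*s**3 - 75*s) ds = 1875/4, giving area 1875/4.
On [0, 5] the curve lies below the axis; ∫[0,5] (3*s**3 - 75*s) ds = -1875/4, giving area 1875/4.
Total area = 1875/4 + 1875/4 = 1875/2.

1875/2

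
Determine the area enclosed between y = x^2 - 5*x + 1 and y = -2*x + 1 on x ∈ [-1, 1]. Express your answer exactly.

3

The difference (x^2 - 5*x + 1) - (-2*x + 1) = x^2 - 3*x changes sign at x = 0 inside [-1, 1], so split the integral there.
∫[-1,0] (x^2 - 3*x) dx = 11/6.
∫[0,1] (x^2 - 3*x) dx = -7/6; the area of that piece is 7/6.
Total area = 11/6 + 7/6 = 3.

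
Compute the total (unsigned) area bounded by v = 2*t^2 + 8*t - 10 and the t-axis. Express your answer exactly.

72

The curve meets the t-axis where 2*t^2 + 8*t - 10 = 0, i.e. 2*(t - 1)*(t + 5) = 0, at t = -5, 1.
On [-5, 1] the curve lies below the axis; ∫[-5,1] (2*t^2 + 8*t - 10) dt = -72, giving area 72.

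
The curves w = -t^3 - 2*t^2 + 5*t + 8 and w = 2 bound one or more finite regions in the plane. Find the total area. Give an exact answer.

253/12

Set the curves equal: -t^3 - 2*t^2 + 5*t + 8 = 2, so -t^3 - 2*t^2 + 5*t + 6 = 0, which factors as -(t - 2)*(t + 1)*(t + 3) = 0. The curves meet at t = -3, -1, 2.
On [-3, -1], w = 2 is on top; that piece has area ∫[-3,-1] (-(-t^3 - 2*t^2 + 5*t + 6)) dt = 16/3.
On [-1, 2], w = -t^3 - 2*t^2 + 5*t + 8 is on top; that piece has area ∫[-1,2] (-t^3 - 2*t^2 + 5*t + 6) dt = 63/4.
Total enclosed area = 16/3 + 63/4 = 253/12.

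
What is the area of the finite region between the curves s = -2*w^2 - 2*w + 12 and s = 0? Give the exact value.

Both boundary curves give s as a function of w, so integrate with respect to w. Setting them equal: -2*w^2 - 2*w + 12 = 0, i.e. -2*(w - 2)*(w + 3) = 0, so they meet at w = -3, 2.
For w in [-3, 2], s = -2*w^2 - 2*w + 12 is on the right; area = ∫[-3,2] (-2*w^2 - 2*w + 12) dw = 125/3.

125/3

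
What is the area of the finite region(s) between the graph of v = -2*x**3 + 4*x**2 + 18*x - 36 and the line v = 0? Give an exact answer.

443/3

The curve meets the x-axis where -2*x**3 + 4*x**2 + 18*x - 36 = 0, i.e. -2*(x - 3)*(x - 2)*(x + 3) = 0, at x = -3, 2, 3.
On [-3, 2] the curve lies below the axis; ∫[-3,2] (-2*x**3 + 4*x**2 + 18*x - 36) dx = -875/6, giving area 875/6.
On [2, 3] the curve lies above the axis; ∫[2,3] (-2*x**3 + 4*x**2 + 18*x - 36) dx = 11/6, giving area 11/6.
Total area = 875/6 + 11/6 = 443/3.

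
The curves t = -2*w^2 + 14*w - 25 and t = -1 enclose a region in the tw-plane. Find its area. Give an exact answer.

1/3

Both boundary curves give t as a function of w, so integrate with respect to w. Setting them equal: -2*w^2 + 14*w - 24 = 0, i.e. -2*(w - 4)*(w - 3) = 0, so they meet at w = 3, 4.
For w in [3, 4], t = -2*w^2 + 14*w - 25 is on the right; area = ∫[3,4] (-2*w^2 + 14*w - 24) dw = 1/3.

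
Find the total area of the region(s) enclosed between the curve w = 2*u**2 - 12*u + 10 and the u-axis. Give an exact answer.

64/3

The curve meets the u-axis where 2*u**2 - 12*u + 10 = 0, i.e. 2*(u - 5)*(u - 1) = 0, at u = 1, 5.
On [1, 5] the curve lies below the axis; ∫[1,5] (2*u**2 - 12*u + 10) du = -64/3, giving area 64/3.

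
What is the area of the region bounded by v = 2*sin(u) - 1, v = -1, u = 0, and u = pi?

On [0, pi], (2*sin(u) - 1) - (-1) = 2*sin(u) is ≥ 0 throughout, so the area is a single integral of |2*sin(u)|.
∫[0,pi] (2*sin(u)) du = 4.

4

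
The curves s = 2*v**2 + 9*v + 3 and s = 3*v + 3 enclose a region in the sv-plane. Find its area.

9

Both boundary curves give s as a function of v, so integrate with respect to v. Setting them equal: 2*v**2 + 6*v = 0, i.e. 2*v*(v + 3) = 0, so they meet at v = -3, 0.
For v in [-3, 0], s = 2*v**2 + 9*v + 3 is on the left; area = ∫[-3,0] (-(2*v**2 + 6*v)) dv = 9.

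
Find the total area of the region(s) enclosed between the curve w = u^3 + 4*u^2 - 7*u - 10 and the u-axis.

937/12

The curve meets the u-axis where u^3 + 4*u^2 - 7*u - 10 = 0, i.e. (u - 2)*(u + 1)*(u + 5) = 0, at u = -5, -1, 2.
On [-5, -1] the curve lies above the axis; ∫[-5,-1] (u^3 + 4*u^2 - 7*u - 10) du = 160/3, giving area 160/3.
On [-1, 2] the curve lies below the axis; ∫[-1,2] (u^3 + 4*u^2 - 7*u - 10) du = -99/4, giving area 99/4.
Total area = 160/3 + 99/4 = 937/12.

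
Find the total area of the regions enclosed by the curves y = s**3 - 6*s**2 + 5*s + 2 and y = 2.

131/4

Set the curves equal: s**3 - 6*s**2 + 5*s + 2 = 2, so s**3 - 6*s**2 + 5*s = 0, which factors as s*(s - 5)*(s - 1) = 0. The curves meet at s = 0, 1, 5.
On [0, 1], y = s**3 - 6*s**2 + 5*s + 2 is on top; that piece has area ∫[0,1] (s**3 - 6*s**2 + 5*s) ds = 3/4.
On [1, 5], y = 2 is on top; that piece has area ∫[1,5] (-(s**3 - 6*s**2 + 5*s)) ds = 32.
Total enclosed area = 3/4 + 32 = 131/4.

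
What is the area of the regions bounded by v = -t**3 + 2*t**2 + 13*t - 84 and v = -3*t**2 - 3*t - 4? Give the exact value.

5137/12

Set the curves equal: -t**3 + 2*t**2 + 13*t - 84 = -3*t**2 - 3*t - 4, so -t**3 + 5*t**2 + 16*t - 80 = 0, which factors as -(t - 5)*(t - 4)*(t + 4) = 0. The curves meet at t = -4, 4, 5.
On [-4, 4], v = -3*t**2 - 3*t - 4 is on top; that piece has area ∫[-4,4] (-(-t**3 + 5*t**2 + 16*t - 80)) dt = 1280/3.
On [4, 5], v = -t**3 + 2*t**2 + 13*t - 84 is on top; that piece has area ∫[4,5] (-t**3 + 5*t**2 + 16*t - 80) dt = 17/12.
Total enclosed area = 1280/3 + 17/12 = 5137/12.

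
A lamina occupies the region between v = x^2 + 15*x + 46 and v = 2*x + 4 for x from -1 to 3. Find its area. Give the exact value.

On [-1, 3], (x^2 + 15*x + 46) - (2*x + 4) = x^2 + 13*x + 42 is ≥ 0 throughout, so the area is a single integral of |x^2 + 13*x + 42|.
∫[-1,3] (x^2 + 13*x + 42) dx = 688/3.

688/3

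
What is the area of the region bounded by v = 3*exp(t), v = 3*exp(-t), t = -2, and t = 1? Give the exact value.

-12 + 3*exp(-2) + 3*exp(-1) + 3*exp(1) + 3*exp(2)

The difference (3*exp(t)) - (3*exp(-t)) = 3*exp(t) - 3*exp(-t) changes sign at t = 0 inside [-2, 1], so split the integral there.
∫[-2,0] (3*exp(t) - 3*exp(-t)) dt = -3*exp(2) - 3*exp(-2) + 6; the area of that piece is -6 + 3*exp(-2) + 3*exp(2).
∫[0,1] (3*exp(t) - 3*exp(-t)) dt = -6 + 3*exp(-1) + 3*exp(1).
Total area = (-6 + 3*exp(-2) + 3*exp(2)) + (-6 + 3*exp(-1) + 3*exp(1)) = -12 + 3*exp(-2) + 3*exp(-1) + 3*exp(1) + 3*exp(2).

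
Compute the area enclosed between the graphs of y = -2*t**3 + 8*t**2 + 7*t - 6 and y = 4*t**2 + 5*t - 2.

37/6

Set the curves equal: -2*t**3 + 8*t**2 + 7*t - 6 = 4*t**2 + 5*t - 2, so -2*t**3 + 4*t**2 + 2*t - 4 = 0, which factors as -2*(t - 2)*(t - 1)*(t + 1) = 0. The curves meet at t = -1, 1, 2.
On [-1, 1], y = 4*t**2 + 5*t - 2 is on top; that piece has area ∫[-1,1] (-(-2*t**3 + 4*t**2 + 2*t - 4)) dt = 16/3.
On [1, 2], y = -2*t**3 + 8*t**2 + 7*t - 6 is on top; that piece has area ∫[1,2] (-2*t**3 + 4*t**2 + 2*t - 4) dt = 5/6.
Total enclosed area = 16/3 + 5/6 = 37/6.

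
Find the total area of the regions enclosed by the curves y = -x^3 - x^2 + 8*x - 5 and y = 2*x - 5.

Set the curves equal: -x^3 - x^2 + 8*x - 5 = 2*x - 5, so -x^3 - x^2 + 6*x = 0, which factors as -x*(x - 2)*(x + 3) = 0. The curves meet at x = -3, 0, 2.
On [-3, 0], y = 2*x - 5 is on top; that piece has area ∫[-3,0] (-(-x^3 - x^2 + 6*x)) dx = 63/4.
On [0, 2], y = -x^3 - x^2 + 8*x - 5 is on top; that piece has area ∫[0,2] (-x^3 - x^2 + 6*x) dx = 16/3.
Total enclosed area = 63/4 + 16/3 = 253/12.

253/12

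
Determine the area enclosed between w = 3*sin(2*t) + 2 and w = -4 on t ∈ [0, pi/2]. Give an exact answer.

3 + 3*pi

On [0, pi/2], (3*sin(2*t) + 2) - (-4) = 3*sin(2*t) + 6 is ≥ 0 throughout, so the area is a single integral of |3*sin(2*t) + 6|.
∫[0,pi/2] (3*sin(2*t) + 6) dt = 3 + 3*pi.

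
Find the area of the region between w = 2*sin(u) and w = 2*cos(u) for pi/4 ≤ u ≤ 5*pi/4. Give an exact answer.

On [pi/4, 5*pi/4], (2*sin(u)) - (2*cos(u)) = 2*sin(u) - 2*cos(u) is ≥ 0 throughout, so the area is a single integral of |2*sin(u) - 2*cos(u)|.
∫[pi/4,5*pi/4] (2*sin(u) - 2*cos(u)) du = 4*sqrt(2).

4*sqrt(2)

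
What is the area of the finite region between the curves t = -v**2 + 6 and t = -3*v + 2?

125/6

Both boundary curves give t as a function of v, so integrate with respect to v. Setting them equal: -v**2 + 3*v + 4 = 0, i.e. -(v - 4)*(v + 1) = 0, so they meet at v = -1, 4.
For v in [-1, 4], t = -v**2 + 6 is on the right; area = ∫[-1,4] (-v**2 + 3*v + 4) dv = 125/6.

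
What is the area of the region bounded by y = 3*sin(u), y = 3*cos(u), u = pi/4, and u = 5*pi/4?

6*sqrt(2)

On [pi/4, 5*pi/4], (3*sin(u)) - (3*cos(u)) = 3*sin(u) - 3*cos(u) is ≥ 0 throughout, so the area is a single integral of |3*sin(u) - 3*cos(u)|.
∫[pi/4,5*pi/4] (3*sin(u) - 3*cos(u)) du = 6*sqrt(2).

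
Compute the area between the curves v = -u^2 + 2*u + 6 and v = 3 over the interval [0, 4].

The difference (-u^2 + 2*u + 6) - (3) = -u^2 + 2*u + 3 changes sign at u = 3 inside [0, 4], so split the integral there.
∫[0,3] (-u^2 + 2*u + 3) du = 9.
∫[3,4] (-u^2 + 2*u + 3) du = -7/3; the area of that piece is 7/3.
Total area = 9 + 7/3 = 34/3.

34/3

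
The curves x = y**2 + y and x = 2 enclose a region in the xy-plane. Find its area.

9/2

Both boundary curves give x as a function of y, so integrate with respect to y. Setting them equal: y**2 + y - 2 = 0, i.e. (y - 1)*(y + 2) = 0, so they meet at y = -2, 1.
For y in [-2, 1], x = y**2 + y is on the left; area = ∫[-2,1] (-(y**2 + y - 2)) dy = 9/2.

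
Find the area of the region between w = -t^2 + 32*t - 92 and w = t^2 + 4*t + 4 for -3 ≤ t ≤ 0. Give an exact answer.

On [-3, 0], (-t^2 + 32*t - 92) - (t^2 + 4*t + 4) = -2*t^2 + 28*t - 96 is ≤ 0 throughout, so the area is a single integral of |-2*t^2 + 28*t - 96|.
∫[-3,0] (-2*t^2 + 28*t - 96) dt = -432; the area of that piece is 432.

432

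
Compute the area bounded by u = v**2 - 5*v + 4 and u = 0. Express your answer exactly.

Both boundary curves give u as a function of v, so integrate with respect to v. Setting them equal: v**2 - 5*v + 4 = 0, i.e. (v - 4)*(v - 1) = 0, so they meet at v = 1, 4.
For v in [1, 4], u = v**2 - 5*v + 4 is on the left; area = ∫[1,4] (-(v**2 - 5*v + 4)) dv = 9/2.

9/2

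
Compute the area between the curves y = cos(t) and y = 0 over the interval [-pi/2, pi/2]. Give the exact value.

On [-pi/2, pi/2], (cos(t)) - (0) = cos(t) is ≥ 0 throughout, so the area is a single integral of |cos(t)|.
∫[-pi/2,pi/2] (cos(t)) dt = 2.

2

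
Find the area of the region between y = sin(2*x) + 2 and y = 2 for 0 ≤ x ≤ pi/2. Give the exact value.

1

On [0, pi/2], (sin(2*x) + 2) - (2) = sin(2*x) is ≥ 0 throughout, so the area is a single integral of |sin(2*x)|.
∫[0,pi/2] (sin(2*x)) dx = 1.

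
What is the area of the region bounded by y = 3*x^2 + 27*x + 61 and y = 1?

1/2

Set the curves equal: 3*x^2 + 27*x + 61 = 1, so 3*x^2 + 27*x + 60 = 0, which factors as 3*(x + 4)*(x + 5) = 0. The curves meet at x = -5, -4.
On [-5, -4], y = 1 is on top; that piece has area ∫[-5,-4] (-(3*x^2 + 27*x + 60)) dx = 1/2.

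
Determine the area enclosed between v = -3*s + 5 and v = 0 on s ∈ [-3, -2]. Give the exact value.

On [-3, -2], (-3*s + 5) - (0) = -3*s + 5 is ≥ 0 throughout, so the area is a single integral of |-3*s + 5|.
∫[-3,-2] (-3*s + 5) ds = 25/2.

25/2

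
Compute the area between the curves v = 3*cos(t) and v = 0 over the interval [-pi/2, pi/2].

6

On [-pi/2, pi/2], (3*cos(t)) - (0) = 3*cos(t) is ≥ 0 throughout, so the area is a single integral of |3*cos(t)|.
∫[-pi/2,pi/2] (3*cos(t)) dt = 6.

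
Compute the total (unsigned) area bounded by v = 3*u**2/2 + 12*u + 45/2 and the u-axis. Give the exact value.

2

The curve meets the u-axis where 3*u**2/2 + 12*u + 45/2 = 0, i.e. 3*(u + 3)*(u + 5)/2 = 0, at u = -5, -3.
On [-5, -3] the curve lies below the axis; ∫[-5,-3] (3*u**2/2 + 12*u + 45/2) du = -2, giving area 2.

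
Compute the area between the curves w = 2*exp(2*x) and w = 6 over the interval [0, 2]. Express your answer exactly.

The difference (2*exp(2*x)) - (6) = 2*exp(2*x) - 6 changes sign at x = log(3)/2 inside [0, 2], so split the integral there.
∫[0,log(3)/2] (2*exp(2*x) - 6) dx = 2 - log(27); the area of that piece is -2 + log(27).
∫[log(3)/2,2] (2*exp(2*x) - 6) dx = -15 + 3*log(3) + exp(4).
Total area = (-2 + log(27)) + (-15 + 3*log(3) + exp(4)) = -17 + 6*log(3) + exp(4).

-17 + 6*log(3) + exp(4)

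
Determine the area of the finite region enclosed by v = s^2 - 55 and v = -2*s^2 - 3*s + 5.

729/2

Set the curves equal: s^2 - 55 = -2*s^2 - 3*s + 5, so 3*s^2 + 3*s - 60 = 0, which factors as 3*(s - 4)*(s + 5) = 0. The curves meet at s = -5, 4.
On [-5, 4], v = -2*s^2 - 3*s + 5 is on top; that piece has area ∫[-5,4] (-(3*s^2 + 3*s - 60)) ds = 729/2.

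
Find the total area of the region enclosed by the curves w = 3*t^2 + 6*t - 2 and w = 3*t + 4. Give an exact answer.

27/2

Set the curves equal: 3*t^2 + 6*t - 2 = 3*t + 4, so 3*t^2 + 3*t - 6 = 0, which factors as 3*(t - 1)*(t + 2) = 0. The curves meet at t = -2, 1.
On [-2, 1], w = 3*t + 4 is on top; that piece has area ∫[-2,1] (-(3*t^2 + 3*t - 6)) dt = 27/2.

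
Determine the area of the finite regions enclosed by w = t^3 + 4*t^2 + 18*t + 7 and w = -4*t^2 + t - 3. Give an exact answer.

71/6

Set the curves equal: t^3 + 4*t^2 + 18*t + 7 = -4*t^2 + t - 3, so t^3 + 8*t^2 + 17*t + 10 = 0, which factors as (t + 1)*(t + 2)*(t + 5) = 0. The curves meet at t = -5, -2, -1.
On [-5, -2], w = t^3 + 4*t^2 + 18*t + 7 is on top; that piece has area ∫[-5,-2] (t^3 + 8*t^2 + 17*t + 10) dt = 45/4.
On [-2, -1], w = -4*t^2 + t - 3 is on top; that piece has area ∫[-2,-1] (-(t^3 + 8*t^2 + 17*t + 10)) dt = 7/12.
Total enclosed area = 45/4 + 7/12 = 71/6.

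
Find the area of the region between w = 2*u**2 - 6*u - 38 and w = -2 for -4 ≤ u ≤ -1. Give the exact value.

The difference (2*u**2 - 6*u - 38) - (-2) = 2*u**2 - 6*u - 36 changes sign at u = -3 inside [-4, -1], so split the integral there.
∫[-4,-3] (2*u**2 - 6*u - 36) du = 29/3.
∫[-3,-1] (2*u**2 - 6*u - 36) du = -92/3; the area of that piece is 92/3.
Total area = 29/3 + 92/3 = 121/3.

121/3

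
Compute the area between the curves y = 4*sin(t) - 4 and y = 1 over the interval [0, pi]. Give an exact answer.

On [0, pi], (4*sin(t) - 4) - (1) = 4*sin(t) - 5 is ≤ 0 throughout, so the area is a single integral of |4*sin(t) - 5|.
∫[0,pi] (4*sin(t) - 5) dt = 8 - 5*pi; the area of that piece is -8 + 5*pi.

-8 + 5*pi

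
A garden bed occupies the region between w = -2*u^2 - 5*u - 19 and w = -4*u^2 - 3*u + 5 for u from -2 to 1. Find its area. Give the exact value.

63

On [-2, 1], (-2*u^2 - 5*u - 19) - (-4*u^2 - 3*u + 5) = 2*u^2 - 2*u - 24 is ≤ 0 throughout, so the area is a single integral of |2*u^2 - 2*u - 24|.
∫[-2,1] (2*u^2 - 2*u - 24) du = -63; the area of that piece is 63.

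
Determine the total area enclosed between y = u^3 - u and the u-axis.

The curve meets the u-axis where u^3 - u = 0, i.e. u*(u - 1)*(u + 1) = 0, at u = -1, 0, 1.
On [-1, 0] the curve lies above the axis; ∫[-1,0] (u^3 - u) du = 1/4, giving area 1/4.
On [0, 1] the curve lies below the axis; ∫[0,1] (u^3 - u) du = -1/4, giving area 1/4.
Total area = 1/4 + 1/4 = 1/2.

1/2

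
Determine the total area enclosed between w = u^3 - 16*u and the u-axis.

The curve meets the u-axis where u^3 - 16*u = 0, i.e. u*(u - 4)*(u + 4) = 0, at u = -4, 0, 4.
On [-4, 0] the curve lies above the axis; ∫[-4,0] (u^3 - 16*u) du = 64, giving area 64.
On [0, 4] the curve lies below the axis; ∫[0,4] (u^3 - 16*u) du = -64, giving area 64.
Total area = 64 + 64 = 128.

128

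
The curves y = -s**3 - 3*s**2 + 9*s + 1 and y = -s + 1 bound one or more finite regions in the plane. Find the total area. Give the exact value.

Set the curves equal: -s**3 - 3*s**2 + 9*s + 1 = -s + 1, so -s**3 - 3*s**2 + 10*s = 0, which factors as -s*(s - 2)*(s + 5) = 0. The curves meet at s = -5, 0, 2.
On [-5, 0], y = -s + 1 is on top; that piece has area ∫[-5,0] (-(-s**3 - 3*s**2 + 10*s)) ds = 375/4.
On [0, 2], y = -s**3 - 3*s**2 + 9*s + 1 is on top; that piece has area ∫[0,2] (-s**3 - 3*s**2 + 10*s) ds = 8.
Total enclosed area = 375/4 + 8 = 407/4.

407/4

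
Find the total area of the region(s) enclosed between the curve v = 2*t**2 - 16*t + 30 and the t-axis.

The curve meets the t-axis where 2*t**2 - 16*t + 30 = 0, i.e. 2*(t - 5)*(t - 3) = 0, at t = 3, 5.
On [3, 5] the curve lies below the axis; ∫[3,5] (2*t**2 - 16*t + 30) dt = -8/3, giving area 8/3.

8/3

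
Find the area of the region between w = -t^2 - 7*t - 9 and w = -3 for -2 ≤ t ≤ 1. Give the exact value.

The difference (-t^2 - 7*t - 9) - (-3) = -t^2 - 7*t - 6 changes sign at t = -1 inside [-2, 1], so split the integral there.
∫[-2,-1] (-t^2 - 7*t - 6) dt = 13/6.
∫[-1,1] (-t^2 - 7*t - 6) dt = -38/3; the area of that piece is 38/3.
Total area = 13/6 + 38/3 = 89/6.

89/6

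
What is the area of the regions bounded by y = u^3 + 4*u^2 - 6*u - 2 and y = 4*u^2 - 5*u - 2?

1/2

Set the curves equal: u^3 + 4*u^2 - 6*u - 2 = 4*u^2 - 5*u - 2, so u^3 - u = 0, which factors as u*(u - 1)*(u + 1) = 0. The curves meet at u = -1, 0, 1.
On [-1, 0], y = u^3 + 4*u^2 - 6*u - 2 is on top; that piece has area ∫[-1,0] (u^3 - u) du = 1/4.
On [0, 1], y = 4*u^2 - 5*u - 2 is on top; that piece has area ∫[0,1] (-(u^3 - u)) du = 1/4.
Total enclosed area = 1/4 + 1/4 = 1/2.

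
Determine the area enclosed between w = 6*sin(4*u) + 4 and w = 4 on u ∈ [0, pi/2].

The difference (6*sin(4*u) + 4) - (4) = 6*sin(4*u) changes sign at u = pi/4 inside [0, pi/2], so split the integral there.
∫[0,pi/4] (6*sin(4*u)) du = 3.
∫[pi/4,pi/2] (6*sin(4*u)) du = -3; the area of that piece is 3.
Total area = 3 + 3 = 6.

6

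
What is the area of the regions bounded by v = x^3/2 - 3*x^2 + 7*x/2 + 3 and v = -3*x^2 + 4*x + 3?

Set the curves equal: x^3/2 - 3*x^2 + 7*x/2 + 3 = -3*x^2 + 4*x + 3, so x^3/2 - x/2 = 0, which factors as x*(x - 1)*(x + 1)/2 = 0. The curves meet at x = -1, 0, 1.
On [-1, 0], v = x^3/2 - 3*x^2 + 7*x/2 + 3 is on top; that piece has area ∫[-1,0] (x^3/2 - x/2) dx = 1/8.
On [0, 1], v = -3*x^2 + 4*x + 3 is on top; that piece has area ∫[0,1] (-(x^3/2 - x/2)) dx = 1/8.
Total enclosed area = 1/8 + 1/8 = 1/4.

1/4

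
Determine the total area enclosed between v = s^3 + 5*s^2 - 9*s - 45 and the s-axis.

568/3

The curve meets the s-axis where s^3 + 5*s^2 - 9*s - 45 = 0, i.e. (s - 3)*(s + 3)*(s + 5) = 0, at s = -5, -3, 3.
On [-5, -3] the curve lies above the axis; ∫[-5,-3] (s^3 + 5*s^2 - 9*s - 45) ds = 28/3, giving area 28/3.
On [-3, 3] the curve lies below the axis; ∫[-3,3] (s^3 + 5*s^2 - 9*s - 45) ds = -180, giving area 180.
Total area = 28/3 + 180 = 568/3.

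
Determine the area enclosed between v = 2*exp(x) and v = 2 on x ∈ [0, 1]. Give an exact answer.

-4 + 2*exp(1)

On [0, 1], (2*exp(x)) - (2) = 2*exp(x) - 2 is ≥ 0 throughout, so the area is a single integral of |2*exp(x) - 2|.
∫[0,1] (2*exp(x) - 2) dx = -4 + 2*exp(1).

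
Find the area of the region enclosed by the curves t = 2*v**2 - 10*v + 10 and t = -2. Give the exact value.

1/3

Both boundary curves give t as a function of v, so integrate with respect to v. Setting them equal: 2*v**2 - 10*v + 12 = 0, i.e. 2*(v - 3)*(v - 2) = 0, so they meet at v = 2, 3.
For v in [2, 3], t = 2*v**2 - 10*v + 10 is on the left; area = ∫[2,3] (-(2*v**2 - 10*v + 12)) dv = 1/3.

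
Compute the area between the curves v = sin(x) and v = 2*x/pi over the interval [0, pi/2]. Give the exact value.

On [0, pi/2], (sin(x)) - (2*x/pi) = -2*x/pi + sin(x) is ≥ 0 throughout, so the area is a single integral of |-2*x/pi + sin(x)|.
∫[0,pi/2] (-2*x/pi + sin(x)) dx = 1 - pi/4.

1 - pi/4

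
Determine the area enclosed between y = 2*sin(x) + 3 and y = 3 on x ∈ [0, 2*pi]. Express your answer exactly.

8

The difference (2*sin(x) + 3) - (3) = 2*sin(x) changes sign at x = pi inside [0, 2*pi], so split the integral there.
∫[0,pi] (2*sin(x)) dx = 4.
∫[pi,2*pi] (2*sin(x)) dx = -4; the area of that piece is 4.
Total area = 4 + 4 = 8.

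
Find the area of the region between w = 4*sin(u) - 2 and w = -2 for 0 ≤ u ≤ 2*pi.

16

The difference (4*sin(u) - 2) - (-2) = 4*sin(u) changes sign at u = pi inside [0, 2*pi], so split the integral there.
∫[0,pi] (4*sin(u)) du = 8.
∫[pi,2*pi] (4*sin(u)) du = -8; the area of that piece is 8.
Total area = 8 + 8 = 16.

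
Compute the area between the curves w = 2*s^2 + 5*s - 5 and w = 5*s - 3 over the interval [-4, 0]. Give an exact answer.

112/3

The difference (2*s^2 + 5*s - 5) - (5*s - 3) = 2*s^2 - 2 changes sign at s = -1 inside [-4, 0], so split the integral there.
∫[-4,-1] (2*s^2 - 2) ds = 36.
∫[-1,0] (2*s^2 - 2) ds = -4/3; the area of that piece is 4/3.
Total area = 36 + 4/3 = 112/3.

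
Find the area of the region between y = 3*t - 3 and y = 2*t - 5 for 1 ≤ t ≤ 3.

8

On [1, 3], (3*t - 3) - (2*t - 5) = t + 2 is ≥ 0 throughout, so the area is a single integral of |t + 2|.
∫[1,3] (t + 2) dt = 8.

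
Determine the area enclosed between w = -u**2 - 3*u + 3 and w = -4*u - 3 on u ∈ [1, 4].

The difference (-u**2 - 3*u + 3) - (-4*u - 3) = -u**2 + u + 6 changes sign at u = 3 inside [1, 4], so split the integral there.
∫[1,3] (-u**2 + u + 6) du = 22/3.
∫[3,4] (-u**2 + u + 6) du = -17/6; the area of that piece is 17/6.
Total area = 22/3 + 17/6 = 61/6.

61/6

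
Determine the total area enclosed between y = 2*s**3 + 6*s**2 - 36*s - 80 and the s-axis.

The curve meets the s-axis where 2*s**3 + 6*s**2 - 36*s - 80 = 0, i.e. 2*(s - 4)*(s + 2)*(s + 5) = 0, at s = -5, -2, 4.
On [-5, -2] the curve lies above the axis; ∫[-5,-2] (2*s**3 + 6*s**2 - 36*s - 80) ds = 135/2, giving area 135/2.
On [-2, 4] the curve lies below the axis; ∫[-2,4] (2*s**3 + 6*s**2 - 36*s - 80) ds = -432, giving area 432.
Total area = 135/2 + 432 = 999/2.

999/2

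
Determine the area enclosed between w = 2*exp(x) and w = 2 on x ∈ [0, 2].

On [0, 2], (2*exp(x)) - (2) = 2*exp(x) - 2 is ≥ 0 throughout, so the area is a single integral of |2*exp(x) - 2|.
∫[0,2] (2*exp(x) - 2) dx = -6 + 2*exp(2).

-6 + 2*exp(2)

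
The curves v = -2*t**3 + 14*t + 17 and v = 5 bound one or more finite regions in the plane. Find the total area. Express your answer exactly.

131/2

Set the curves equal: -2*t**3 + 14*t + 17 = 5, so -2*t**3 + 14*t + 12 = 0, which factors as -2*(t - 3)*(t + 1)*(t + 2) = 0. The curves meet at t = -2, -1, 3.
On [-2, -1], v = 5 is on top; that piece has area ∫[-2,-1] (-(-2*t**3 + 14*t + 12)) dt = 3/2.
On [-1, 3], v = -2*t**3 + 14*t + 17 is on top; that piece has area ∫[-1,3] (-2*t**3 + 14*t + 12) dt = 64.
Total enclosed area = 3/2 + 64 = 131/2.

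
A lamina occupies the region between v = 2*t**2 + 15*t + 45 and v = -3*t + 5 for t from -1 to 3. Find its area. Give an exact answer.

On [-1, 3], (2*t**2 + 15*t + 45) - (-3*t + 5) = 2*t**2 + 18*t + 40 is ≥ 0 throughout, so the area is a single integral of |2*t**2 + 18*t + 40|.
∫[-1,3] (2*t**2 + 18*t + 40) dt = 752/3.

752/3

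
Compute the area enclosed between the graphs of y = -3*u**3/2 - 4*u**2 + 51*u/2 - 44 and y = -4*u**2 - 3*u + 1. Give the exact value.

1551/4

Set the curves equal: -3*u**3/2 - 4*u**2 + 51*u/2 - 44 = -4*u**2 - 3*u + 1, so -3*u**3/2 + 57*u/2 - 45 = 0, which factors as -3*(u - 3)*(u - 2)*(u + 5)/2 = 0. The curves meet at u = -5, 2, 3.
On [-5, 2], y = -4*u**2 - 3*u + 1 is on top; that piece has area ∫[-5,2] (-(-3*u**3/2 + 57*u/2 - 45)) du = 3087/8.
On [2, 3], y = -3*u**3/2 - 4*u**2 + 51*u/2 - 44 is on top; that piece has area ∫[2,3] (-3*u**3/2 + 57*u/2 - 45) du = 15/8.
Total enclosed area = 3087/8 + 15/8 = 1551/4.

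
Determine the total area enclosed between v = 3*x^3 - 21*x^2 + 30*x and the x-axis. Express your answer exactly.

253/4

The curve meets the x-axis where 3*x^3 - 21*x^2 + 30*x = 0, i.e. 3*x*(x - 5)*(x - 2) = 0, at x = 0, 2, 5.
On [0, 2] the curve lies above the axis; ∫[0,2] (3*x^3 - 21*x^2 + 30*x) dx = 16, giving area 16.
On [2, 5] the curve lies below the axis; ∫[2,5] (3*x^3 - 21*x^2 + 30*x) dx = -189/4, giving area 189/4.
Total area = 16 + 189/4 = 253/4.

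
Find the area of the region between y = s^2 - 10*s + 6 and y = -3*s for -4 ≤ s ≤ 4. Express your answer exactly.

The difference (s^2 - 10*s + 6) - (-3*s) = s^2 - 7*s + 6 changes sign at s = 1 inside [-4, 4], so split the integral there.
∫[-4,1] (s^2 - 7*s + 6) ds = 625/6.
∫[1,4] (s^2 - 7*s + 6) ds = -27/2; the area of that piece is 27/2.
Total area = 625/6 + 27/2 = 353/3.

353/3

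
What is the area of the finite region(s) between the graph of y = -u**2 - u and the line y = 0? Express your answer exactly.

The curve meets the u-axis where -u**2 - u = 0, i.e. -u*(u + 1) = 0, at u = -1, 0.
On [-1, 0] the curve lies above the axis; ∫[-1,0] (-u**2 - u) du = 1/6, giving area 1/6.

1/6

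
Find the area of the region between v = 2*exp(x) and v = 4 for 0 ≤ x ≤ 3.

-18 + 8*log(2) + 2*exp(3)

The difference (2*exp(x)) - (4) = 2*exp(x) - 4 changes sign at x = log(2) inside [0, 3], so split the integral there.
∫[0,log(2)] (2*exp(x) - 4) dx = 2 - log(16); the area of that piece is -2 + log(16).
∫[log(2),3] (2*exp(x) - 4) dx = -16 + 4*log(2) + 2*exp(3).
Total area = (-2 + log(16)) + (-16 + 4*log(2) + 2*exp(3)) = -18 + 8*log(2) + 2*exp(3).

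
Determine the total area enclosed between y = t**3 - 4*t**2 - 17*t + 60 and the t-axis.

The curve meets the t-axis where t**3 - 4*t**2 - 17*t + 60 = 0, i.e. (t - 5)*(t - 3)*(t + 4) = 0, at t = -4, 3, 5.
On [-4, 3] the curve lies above the axis; ∫[-4,3] (t**3 - 4*t**2 - 17*t + 60) dt = 3773/12, giving area 3773/12.
On [3, 5] the curve lies below the axis; ∫[3,5] (t**3 - 4*t**2 - 17*t + 60) dt = -32/3, giving area 32/3.
Total area = 3773/12 + 32/3 = 3901/12.

3901/12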